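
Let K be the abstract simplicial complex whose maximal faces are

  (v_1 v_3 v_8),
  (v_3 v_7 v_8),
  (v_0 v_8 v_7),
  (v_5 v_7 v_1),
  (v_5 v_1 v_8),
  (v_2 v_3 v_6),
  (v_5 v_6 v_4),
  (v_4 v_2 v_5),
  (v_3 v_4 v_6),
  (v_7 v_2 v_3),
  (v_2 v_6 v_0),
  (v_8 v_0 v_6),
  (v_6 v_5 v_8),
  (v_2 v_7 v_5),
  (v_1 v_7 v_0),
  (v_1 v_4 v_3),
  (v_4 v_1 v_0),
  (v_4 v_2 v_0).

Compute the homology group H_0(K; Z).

H_0 = Z.

Fix the vertex order v_0 < v_1 < v_2 < v_3 < v_4 < v_5 < v_6 < v_7 < v_8 and write every simplex with vertices in increasing order. Then dim K = 2 and the simplices of K are:

  0-simplices (9): [v_0], [v_1], [v_2], [v_3], [v_4], [v_5], [v_6], [v_7], [v_8]
  1-simplices (27): (27 of them)
  2-simplices (18): (18 of them)

giving chain groups C_0 ≅ Z^9, C_1 ≅ Z^27, C_2 ≅ Z^18.

∂_1: C_1 → C_0 is given by ∂[p,q] = [q] − [p]. For instance
  ∂[v_5,v_8] = [v_8] − [v_5].
As a 9×27 matrix over Z this has rank 8, with invariant factors (1,1,1,1,1,1,1,1).

∂_2: C_2 → C_1 maps a triangle to the signed sum of its edges. For instance
  ∂[v_0,v_7,v_8] = [v_7,v_8] − [v_0,v_8] + [v_0,v_7],
  ∂[v_1,v_3,v_8] = [v_3,v_8] − [v_1,v_8] + [v_1,v_3].
As a 27×18 matrix over Z this has rank 18, with invariant factors (1,1,1,1,1,1,1,1,1,1,1,1,1,1,1,1,1,2).

From H_k ≅ ker(∂_k) / im(∂_{k+1}) we obtain:

  H_0: rank C_0 − rank ∂_1 = 9 − 8 = 1, and the invariant factors of ∂_1 are all 1, so H_0 = Z.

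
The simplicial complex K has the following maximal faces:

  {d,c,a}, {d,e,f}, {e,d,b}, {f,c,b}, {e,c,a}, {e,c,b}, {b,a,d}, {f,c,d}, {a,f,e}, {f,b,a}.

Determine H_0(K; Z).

H_0 = Z.

Fix the vertex order a < b < c < d < e < f and write every simplex with vertices in increasing order. Then dim K = 2 and the simplices of K are:

  0-simplices (6): a, b, c, d, e, f
  1-simplices (15): ab, ac, ad, ae, af, bc, bd, be, bf, cd, ce, cf, de, df, ef
  2-simplices (10): abd, abf, acd, ace, aef, bce, bcf, bde, cdf, def

so the chain groups are C_0 ≅ Z^6, C_1 ≅ Z^15, C_2 ≅ Z^10.

Boundary ∂_1: C_1 → C_0 sends each edge [p,q] (with p < q) to q − p. For instance
  ∂ac = c − a.
The 6×15 boundary matrix has rank 5 and Smith normal form diag(1,1,1,1,1).

∂_2: C_2 → C_1 acts by ∂[p,q,r] = [q,r] − [p,r] + [p,q]. For instance
  ∂abf = bf − af + ab,
  ∂aef = ef − af + ae.
This gives a 15×10 integer matrix of rank 10; reducing to Smith normal form yields diagonal entries (1,1,1,1,1,1,1,1,1,2).

Computing H_k = (kernel of ∂_k) / (image of ∂_{k+1}):

  H_0: rank C_0 − rank ∂_1 = 6 − 5 = 1, and the invariant factors of ∂_1 are all 1, so H_0 ≅ Z.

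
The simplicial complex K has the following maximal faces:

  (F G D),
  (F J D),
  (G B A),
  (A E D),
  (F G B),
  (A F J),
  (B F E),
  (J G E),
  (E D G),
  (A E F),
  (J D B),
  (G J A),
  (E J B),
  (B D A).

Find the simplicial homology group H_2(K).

H_2 ≅ Z.

We work with the vertex ordering A < B < D < E < F < G < J. The simplices of K, each written with vertices in increasing order, are:

  0-simplices (7): A, B, D, E, F, G, J
  1-simplices (21): AB, AD, AE, AF, AG, AJ, BD, BE, BF, BG, BJ, DE, DF, DG, DJ, EF, EG, EJ, FG, FJ, GJ
  2-simplices (14): ABD, ABG, ADE, AEF, AFJ, AGJ, BDJ, BEF, BEJ, BFG, DEG, DFG, DFJ, EGJ

so the chain groups are C_0 ≅ Z^7, C_1 ≅ Z^21, C_2 ≅ Z^14.

∂_1: C_1 → C_0 sends each edge [p,q] (with p < q) to q − p. For instance
  ∂AE = E − A.
The 7×21 boundary matrix has rank 6 and Smith normal form diag(1,1,1,1,1,1).

Boundary ∂_2: C_2 → C_1 acts by ∂[p,q,r] = [q,r] − [p,r] + [p,q]. For instance
  ∂AGJ = GJ − AJ + AG,
  ∂AFJ = FJ − AJ + AF.
As a 21×14 matrix over Z this has rank 13, with invariant factors (1,1,1,1,1,1,1,1,1,1,1,1,1).

From H_k ≅ ker(∂_k) / im(∂_{k+1}) we obtain:

  H_2: rank ker ∂_2 − rank ∂_3 = (14 − 13) − 0 = 1, and there is no ∂_3, so H_2 ≅ Z.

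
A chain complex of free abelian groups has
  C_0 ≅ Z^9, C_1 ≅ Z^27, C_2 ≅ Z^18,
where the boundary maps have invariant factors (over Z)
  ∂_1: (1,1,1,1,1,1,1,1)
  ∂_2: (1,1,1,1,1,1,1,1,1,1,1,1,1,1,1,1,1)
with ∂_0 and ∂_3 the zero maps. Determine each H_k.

H_0: b_0 = 9 − 0 − 8 = 1; torsion from ∂_1 factors > 1: none. So H_0 = Z.
H_1: b_1 = 27 − 8 − 17 = 2; torsion from ∂_2 factors > 1: none. So H_1 = Z^2.
H_2: b_2 = 18 − 17 − 0 = 1; torsion from ∂_3 factors > 1: none. So H_2 = Z.

H_0 = Z,  H_1 = Z^2,  H_2 = Z.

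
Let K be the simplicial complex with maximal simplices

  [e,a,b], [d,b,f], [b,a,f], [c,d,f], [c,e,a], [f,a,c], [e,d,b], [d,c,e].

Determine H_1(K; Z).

H_1 ≅ 0.

Take the total order a < b < c < d < e < f on the vertex set. Then K (dimension 2) consists of the simplices:

  0-simplices (6): a, b, c, d, e, f
  1-simplices (12): ab, ac, ae, af, bd, be, bf, cd, ce, cf, de, df
  2-simplices (8): abe, abf, ace, acf, bde, bdf, cde, cdf

so the chain groups are C_0 ≅ Z^6, C_1 ≅ Z^12, C_2 ≅ Z^8.

∂_1: C_1 → C_0 is given by ∂[p,q] = [q] − [p]. For instance
  ∂ac = c − a.
The 6×12 boundary matrix has rank 5 and Smith normal form diag(1,1,1,1,1).

Boundary ∂_2: C_2 → C_1 maps a triangle to the signed sum of its edges. For instance
  ∂abf = bf − af + ab,
  ∂ace = ce − ae + ac.
The 12×8 boundary matrix has rank 7 and Smith normal form diag(1,1,1,1,1,1,1).

Reading off H_k = ker ∂_k / im ∂_{k+1}:

  H_1: rank ker ∂_1 − rank ∂_2 = (12 − 5) − 7 = 0, and the invariant factors of ∂_2 are all 1, so H_1 ≅ 0.

(K is a triangulation of the 2-sphere S^2.)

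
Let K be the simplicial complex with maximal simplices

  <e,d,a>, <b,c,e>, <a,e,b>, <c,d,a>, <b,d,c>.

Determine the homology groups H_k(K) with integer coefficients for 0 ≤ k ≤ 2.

Fix the vertex order a < b < c < d < e and write every simplex with vertices in increasing order. Then dim K = 2 and the simplices of K are:

  0-simplices (5): a, b, c, d, e
  1-simplices (10): ab, ac, ad, ae, bc, bd, be, cd, ce, de
  2-simplices (5): abe, acd, ade, bcd, bce

Hence C_0 ≅ Z^5, C_1 ≅ Z^10, C_2 ≅ Z^5.

Boundary ∂_1: C_1 → C_0 is given by ∂[p,q] = [q] − [p]. For instance
  ∂be = e − b.
The resulting 5×10 matrix has rank 4, and its Smith normal form has invariant factors (1,1,1,1).

∂_2: C_2 → C_1 sends each 2-simplex [p,q,r] to [q,r] − [p,r] + [p,q]. For instance
  ∂abe = be − ae + ab,
  ∂acd = cd − ad + ac.
The 10×5 boundary matrix has rank 5 and Smith normal form diag(1,1,1,1,1).

Reading off H_k = ker ∂_k / im ∂_{k+1}:

  H_0: rank C_0 − rank ∂_1 = 5 − 4 = 1, and the invariant factors of ∂_1 are all 1, so H_0 = Z.
  H_1: rank ker ∂_1 − rank ∂_2 = (10 − 4) − 5 = 1, and the invariant factors of ∂_2 are all 1, so H_1 = Z.
  H_2: rank ker ∂_2 − rank ∂_3 = (5 − 5) − 0 = 0, and there is no ∂_3, so H_2 = 0.

H_0 ≅ Z,  H_1 ≅ Z,  H_2 = 0.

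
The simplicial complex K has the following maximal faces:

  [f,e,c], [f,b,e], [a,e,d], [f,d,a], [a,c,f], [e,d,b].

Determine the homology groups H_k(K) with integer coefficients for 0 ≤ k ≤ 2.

Fix the vertex order a < b < c < d < e < f and write every simplex with vertices in increasing order. Then dim K = 2 and the simplices of K are:

  0-simplices (6): a, b, c, d, e, f
  1-simplices (12): ac, ad, ae, af, bd, be, bf, ce, cf, de, df, ef
  2-simplices (6): acf, ade, adf, bde, bef, cef

giving chain groups C_0 ≅ Z^6, C_1 ≅ Z^12, C_2 ≅ Z^6.

Boundary ∂_1: C_1 → C_0 maps an edge to its endpoints' difference, ∂[p,q] = q − p.
The resulting 6×12 matrix has rank 5, and its Smith normal form has invariant factors (1,1,1,1,1).

The boundary map ∂_2: C_2 → C_1 maps a triangle to the signed sum of its edges. For instance
  ∂bde = de − be + bd,
  ∂acf = cf − af + ac.
As a 12×6 matrix over Z this has rank 6, with invariant factors (1,1,1,1,1,1).

Computing H_k = (kernel of ∂_k) / (image of ∂_{k+1}):

  H_0: rank C_0 − rank ∂_1 = 6 − 5 = 1, and the invariant factors of ∂_1 are all 1, so H_0 = Z.
  H_1: rank ker ∂_1 − rank ∂_2 = (12 − 5) − 6 = 1, and the invariant factors of ∂_2 are all 1, so H_1 = Z.
  H_2: rank ker ∂_2 − rank ∂_3 = (6 − 6) − 0 = 0, and there is no ∂_3, so H_2 = 0.

As a check, the Euler characteristic is 6 − 12 + 6 = 0, which agrees with 1 − 1 + 0 = 0.

H_0 = Z,  H_1 = Z,  H_2 = 0.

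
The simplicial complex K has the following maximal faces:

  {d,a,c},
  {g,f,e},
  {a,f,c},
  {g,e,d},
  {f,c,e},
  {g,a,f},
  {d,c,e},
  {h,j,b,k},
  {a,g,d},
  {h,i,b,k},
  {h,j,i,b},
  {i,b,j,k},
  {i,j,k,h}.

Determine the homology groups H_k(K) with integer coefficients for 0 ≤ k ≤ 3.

Take the total order a < b < c < d < e < f < g < h < i < j < k on the vertex set. Then K (dimension 3) consists of the simplices:

  0-simplices (11): a, b, c, d, e, f, g, h, i, j, k
  1-simplices (22): ac, ad, af, ag, bh, bi, bj, bk, cd, ce, cf, de, dg, ef, eg, fg, hi, hj, hk, ij, ik, jk
  2-simplices (18): acd, acf, adg, afg, bhi, bhj, bhk, bij, bik, bjk, cde, cef, deg, efg, hij, hik, hjk, ijk
  3-simplices (5): bhij, bhik, bhjk, bijk, hijk

so the chain groups are C_0 ≅ Z^11, C_1 ≅ Z^22, C_2 ≅ Z^18, C_3 ≅ Z^5.

The boundary map ∂_1: C_1 → C_0 sends each edge [p,q] (with p < q) to q − p.
This gives a 11×22 integer matrix of rank 9; reducing to Smith normal form yields diagonal entries (1,1,1,1,1,1,1,1,1).

∂_2: C_2 → C_1 maps a triangle to the signed sum of its edges. For instance
  ∂hjk = jk − hk + hj,
  ∂cef = ef − cf + ce.
As a 22×18 matrix over Z this has rank 13, with invariant factors (1,1,1,1,1,1,1,1,1,1,1,1,1).

∂_3: C_3 → C_2 sends each 3-simplex σ to the alternating sum Σ_i (−1)^i (σ with its i-th vertex removed). For instance
  ∂hijk = ijk − hjk + hik − hij,
  ∂bhik = hik − bik + bhk − bhi.
The resulting 18×5 matrix has rank 4, and its Smith normal form has invariant factors (1,1,1,1).

Computing H_k = (kernel of ∂_k) / (image of ∂_{k+1}):

  H_0: rank C_0 − rank ∂_1 = 11 − 9 = 2, and the invariant factors of ∂_1 are all 1, so H_0 ≅ Z^2.
  H_1: rank ker ∂_1 − rank ∂_2 = (22 − 9) − 13 = 0, and the invariant factors of ∂_2 are all 1, so H_1 ≅ 0.
  H_2: rank ker ∂_2 − rank ∂_3 = (18 − 13) − 4 = 1, and the invariant factors of ∂_3 are all 1, so H_2 ≅ Z.
  H_3: rank ker ∂_3 − rank ∂_4 = (5 − 4) − 0 = 1, and there is no ∂_4, so H_3 ≅ Z.

H_0 = Z^2,  H_1 = 0,  H_2 = Z,  H_3 = Z.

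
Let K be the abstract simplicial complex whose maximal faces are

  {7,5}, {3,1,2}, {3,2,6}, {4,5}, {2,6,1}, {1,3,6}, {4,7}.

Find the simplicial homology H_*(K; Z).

H_0 ≅ Z^2,  H_1 ≅ Z,  H_2 ≅ Z.

We work with the vertex ordering 1 < 2 < 3 < 4 < 5 < 6 < 7. The simplices of K, each written with vertices in increasing order, are:

  0-simplices (7): [1], [2], [3], [4], [5], [6], [7]
  1-simplices (9): [1,2], [1,3], [1,6], [2,3], [2,6], [3,6], [4,5], [4,7], [5,7]
  2-simplices (4): [1,2,3], [1,2,6], [1,3,6], [2,3,6]

so the chain groups are C_0 ≅ Z^7, C_1 ≅ Z^9, C_2 ≅ Z^4.

The boundary map ∂_1: C_1 → C_0 is given by ∂[p,q] = [q] − [p].
The 7×9 boundary matrix has rank 5 and Smith normal form diag(1,1,1,1,1).

∂_2: C_2 → C_1 acts by ∂[p,q,r] = [q,r] − [p,r] + [p,q]. For instance
  ∂[2,3,6] = [3,6] − [2,6] + [2,3],
  ∂[1,2,3] = [2,3] − [1,3] + [1,2].
This gives a 9×4 integer matrix of rank 3; reducing to Smith normal form yields diagonal entries (1,1,1).

Computing H_k = (kernel of ∂_k) / (image of ∂_{k+1}):

  H_0: rank C_0 − rank ∂_1 = 7 − 5 = 2, and the invariant factors of ∂_1 are all 1, so H_0 = Z^2.
  H_1: rank ker ∂_1 − rank ∂_2 = (9 − 5) − 3 = 1, and the invariant factors of ∂_2 are all 1, so H_1 = Z.
  H_2: rank ker ∂_2 − rank ∂_3 = (4 − 3) − 0 = 1, and there is no ∂_3, so H_2 = Z.

As a check, the Euler characteristic is 7 − 9 + 4 = 2, which agrees with 2 − 1 + 1 = 2.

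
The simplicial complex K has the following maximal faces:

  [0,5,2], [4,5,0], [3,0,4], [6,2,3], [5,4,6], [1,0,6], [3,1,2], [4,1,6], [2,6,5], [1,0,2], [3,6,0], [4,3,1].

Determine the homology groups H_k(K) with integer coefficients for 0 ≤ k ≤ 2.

H_0 ≅ Z,  H_1 ≅ Z/2,  H_2 = 0.

Order the vertices as 0 < 1 < 2 < 3 < 4 < 5 < 6. Listing each simplex with vertices in this order, K has dimension 2 with simplices:

  0-simplices (7): [0], [1], [2], [3], [4], [5], [6]
  1-simplices (18): [0,1], [0,2], [0,3], [0,4], [0,5], [0,6], [1,2], [1,3], [1,4], [1,6], [2,3], [2,5], [2,6], [3,4], [3,6], [4,5], [4,6], [5,6]
  2-simplices (12): [0,1,2], [0,1,6], [0,2,5], [0,3,4], [0,3,6], [0,4,5], [1,2,3], [1,3,4], [1,4,6], [2,3,6], [2,5,6], [4,5,6]

Hence C_0 ≅ Z^7, C_1 ≅ Z^18, C_2 ≅ Z^12.

The boundary map ∂_1: C_1 → C_0 sends each edge [p,q] (with p < q) to q − p. For instance
  ∂[3,6] = [6] − [3].
This gives a 7×18 integer matrix of rank 6; reducing to Smith normal form yields diagonal entries (1,1,1,1,1,1).

The boundary map ∂_2: C_2 → C_1 sends each 2-simplex [p,q,r] to [q,r] − [p,r] + [p,q]. For instance
  ∂[4,5,6] = [5,6] − [4,6] + [4,5],
  ∂[0,2,5] = [2,5] − [0,5] + [0,2].
The resulting 18×12 matrix has rank 12, and its Smith normal form has invariant factors (1,1,1,1,1,1,1,1,1,1,1,2).

From H_k ≅ ker(∂_k) / im(∂_{k+1}) we obtain:

  H_0: rank C_0 − rank ∂_1 = 7 − 6 = 1, and the invariant factors of ∂_1 are all 1, so H_0 ≅ Z.
  H_1: rank ker ∂_1 − rank ∂_2 = (18 − 6) − 12 = 0, and ∂_2 has invariant factor 2 > 1, so H_1 ≅ Z/2.
  H_2: rank ker ∂_2 − rank ∂_3 = (12 − 12) − 0 = 0, and there is no ∂_3, so H_2 ≅ 0.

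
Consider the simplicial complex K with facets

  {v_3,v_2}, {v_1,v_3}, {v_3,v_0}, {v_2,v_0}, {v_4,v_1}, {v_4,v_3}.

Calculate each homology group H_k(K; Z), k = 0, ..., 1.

H_0 = Z,  H_1 = Z^2.

Take the total order v_0 < v_1 < v_2 < v_3 < v_4 on the vertex set. Then K (dimension 1) consists of the simplices:

  0-simplices (5): [v_0], [v_1], [v_2], [v_3], [v_4]
  1-simplices (6): [v_0,v_2], [v_0,v_3], [v_1,v_3], [v_1,v_4], [v_2,v_3], [v_3,v_4]

giving chain groups C_0 ≅ Z^5, C_1 ≅ Z^6.

The boundary map ∂_1: C_1 → C_0 maps an edge to its endpoints' difference, ∂[p,q] = q − p. For instance
  ∂[v_3,v_4] = [v_4] − [v_3].
The resulting 5×6 matrix has rank 4, and its Smith normal form has invariant factors (1,1,1,1).

Computing H_k = (kernel of ∂_k) / (image of ∂_{k+1}):

  H_0: rank C_0 − rank ∂_1 = 5 − 4 = 1, and the invariant factors of ∂_1 are all 1, so H_0 = Z.
  H_1: rank ker ∂_1 − rank ∂_2 = (6 − 4) − 0 = 2, and there is no ∂_2, so H_1 = Z^2.

As a check, the Euler characteristic is 5 − 6 = -1, which agrees with 1 − 2 = -1.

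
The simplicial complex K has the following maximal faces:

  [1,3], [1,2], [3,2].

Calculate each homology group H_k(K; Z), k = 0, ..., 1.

H_0 = Z,  H_1 = Z.

Order the vertices as 1 < 2 < 3. Listing each simplex with vertices in this order, K has dimension 1 with simplices:

  0-simplices (3): [1], [2], [3]
  1-simplices (3): [1,2], [1,3], [2,3]

so the chain groups are C_0 ≅ Z^3, C_1 ≅ Z^3.

The boundary map ∂_1: C_1 → C_0 sends each edge [p,q] (with p < q) to q − p.
The 3×3 boundary matrix has rank 2 and Smith normal form diag(1,1).

Computing H_k = (kernel of ∂_k) / (image of ∂_{k+1}):

  H_0: rank C_0 − rank ∂_1 = 3 − 2 = 1, and the invariant factors of ∂_1 are all 1, so H_0 = Z.
  H_1: rank ker ∂_1 − rank ∂_2 = (3 − 2) − 0 = 1, and there is no ∂_2, so H_1 = Z.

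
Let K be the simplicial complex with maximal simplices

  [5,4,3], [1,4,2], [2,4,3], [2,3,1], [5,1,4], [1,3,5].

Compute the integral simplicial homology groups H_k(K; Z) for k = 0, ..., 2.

H_0 = Z,  H_1 = 0,  H_2 = Z.

We work with the vertex ordering 1 < 2 < 3 < 4 < 5. The simplices of K, each written with vertices in increasing order, are:

  0-simplices (5): [1], [2], [3], [4], [5]
  1-simplices (9): [1,2], [1,3], [1,4], [1,5], [2,3], [2,4], [3,4], [3,5], [4,5]
  2-simplices (6): [1,2,3], [1,2,4], [1,3,5], [1,4,5], [2,3,4], [3,4,5]

giving chain groups C_0 ≅ Z^5, C_1 ≅ Z^9, C_2 ≅ Z^6.

Boundary ∂_1: C_1 → C_0 maps an edge to its endpoints' difference, ∂[p,q] = q − p.
This gives a 5×9 integer matrix of rank 4; reducing to Smith normal form yields diagonal entries (1,1,1,1).

Boundary ∂_2: C_2 → C_1 maps a triangle to the signed sum of its edges. For instance
  ∂[1,4,5] = [4,5] − [1,5] + [1,4],
  ∂[2,3,4] = [3,4] − [2,4] + [2,3].
This gives a 9×6 integer matrix of rank 5; reducing to Smith normal form yields diagonal entries (1,1,1,1,1).

Computing H_k = (kernel of ∂_k) / (image of ∂_{k+1}):

  H_0: rank C_0 − rank ∂_1 = 5 − 4 = 1, and the invariant factors of ∂_1 are all 1, so H_0 ≅ Z.
  H_1: rank ker ∂_1 − rank ∂_2 = (9 − 4) − 5 = 0, and the invariant factors of ∂_2 are all 1, so H_1 ≅ 0.
  H_2: rank ker ∂_2 − rank ∂_3 = (6 − 5) − 0 = 1, and there is no ∂_3, so H_2 ≅ Z.

As a check, the Euler characteristic is 5 − 9 + 6 = 2, which agrees with 1 − 0 + 1 = 2.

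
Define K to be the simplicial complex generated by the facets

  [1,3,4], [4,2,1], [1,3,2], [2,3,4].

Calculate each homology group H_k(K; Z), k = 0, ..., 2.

We work with the vertex ordering 1 < 2 < 3 < 4. The simplices of K, each written with vertices in increasing order, are:

  0-simplices (4): [1], [2], [3], [4]
  1-simplices (6): [1,2], [1,3], [1,4], [2,3], [2,4], [3,4]
  2-simplices (4): [1,2,3], [1,2,4], [1,3,4], [2,3,4]

so the chain groups are C_0 ≅ Z^4, C_1 ≅ Z^6, C_2 ≅ Z^4.

∂_1: C_1 → C_0 sends each edge [p,q] (with p < q) to q − p. For instance
  ∂[1,3] = [3] − [1].
The resulting 4×6 matrix has rank 3, and its Smith normal form has invariant factors (1,1,1).

Boundary ∂_2: C_2 → C_1 acts by ∂[p,q,r] = [q,r] − [p,r] + [p,q]. For instance
  ∂[1,2,3] = [2,3] − [1,3] + [1,2],
  ∂[1,3,4] = [3,4] − [1,4] + [1,3].
This gives a 6×4 integer matrix of rank 3; reducing to Smith normal form yields diagonal entries (1,1,1).

Computing H_k = (kernel of ∂_k) / (image of ∂_{k+1}):

  H_0: rank C_0 − rank ∂_1 = 4 − 3 = 1, and the invariant factors of ∂_1 are all 1, so H_0 = Z.
  H_1: rank ker ∂_1 − rank ∂_2 = (6 − 3) − 3 = 0, and the invariant factors of ∂_2 are all 1, so H_1 = 0.
  H_2: rank ker ∂_2 − rank ∂_3 = (4 − 3) − 0 = 1, and there is no ∂_3, so H_2 = Z.

(K is a triangulation of the 2-sphere S^2.)

H_0 = Z,  H_1 = 0,  H_2 = Z.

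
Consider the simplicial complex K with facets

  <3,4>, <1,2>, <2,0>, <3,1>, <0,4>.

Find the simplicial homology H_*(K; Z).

Fix the vertex order 0 < 1 < 2 < 3 < 4 and write every simplex with vertices in increasing order. Then dim K = 1 and the simplices of K are:

  0-simplices (5): [0], [1], [2], [3], [4]
  1-simplices (5): [0,2], [0,4], [1,2], [1,3], [3,4]

so the chain groups are C_0 ≅ Z^5, C_1 ≅ Z^5.

∂_1: C_1 → C_0 sends each edge [p,q] (with p < q) to q − p.
The resulting 5×5 matrix has rank 4, and its Smith normal form has invariant factors (1,1,1,1).

Now H_k = ker ∂_k / im ∂_{k+1}, so:

  H_0: rank C_0 − rank ∂_1 = 5 − 4 = 1, and the invariant factors of ∂_1 are all 1, so H_0 ≅ Z.
  H_1: rank ker ∂_1 − rank ∂_2 = (5 − 4) − 0 = 1, and there is no ∂_2, so H_1 ≅ Z.

(K is a triangulation of the circle S^1.)

H_0 = Z,  H_1 = Z.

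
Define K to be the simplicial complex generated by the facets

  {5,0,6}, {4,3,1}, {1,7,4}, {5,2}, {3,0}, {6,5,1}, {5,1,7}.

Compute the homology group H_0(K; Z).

Take the total order 0 < 1 < 2 < 3 < 4 < 5 < 6 < 7 on the vertex set. Then K (dimension 2) consists of the simplices:

  0-simplices (8): [0], [1], [2], [3], [4], [5], [6], [7]
  1-simplices (13): [0,3], [0,5], [0,6], [1,3], [1,4], [1,5], [1,6], [1,7], [2,5], [3,4], [4,7], [5,6], [5,7]
  2-simplices (5): [0,5,6], [1,3,4], [1,4,7], [1,5,6], [1,5,7]

giving chain groups C_0 ≅ Z^8, C_1 ≅ Z^13, C_2 ≅ Z^5.

Boundary ∂_1: C_1 → C_0 sends each edge [p,q] (with p < q) to q − p. For instance
  ∂[5,7] = [7] − [5].
This gives a 8×13 integer matrix of rank 7; reducing to Smith normal form yields diagonal entries (1,1,1,1,1,1,1).

Boundary ∂_2: C_2 → C_1 sends each 2-simplex [p,q,r] to [q,r] − [p,r] + [p,q]. For instance
  ∂[1,5,7] = [5,7] − [1,7] + [1,5],
  ∂[1,3,4] = [3,4] − [1,4] + [1,3].
The 13×5 boundary matrix has rank 5 and Smith normal form diag(1,1,1,1,1).

Computing H_k = (kernel of ∂_k) / (image of ∂_{k+1}):

  H_0: rank C_0 − rank ∂_1 = 8 − 7 = 1, and the invariant factors of ∂_1 are all 1, so H_0 ≅ Z.

H_0 = Z.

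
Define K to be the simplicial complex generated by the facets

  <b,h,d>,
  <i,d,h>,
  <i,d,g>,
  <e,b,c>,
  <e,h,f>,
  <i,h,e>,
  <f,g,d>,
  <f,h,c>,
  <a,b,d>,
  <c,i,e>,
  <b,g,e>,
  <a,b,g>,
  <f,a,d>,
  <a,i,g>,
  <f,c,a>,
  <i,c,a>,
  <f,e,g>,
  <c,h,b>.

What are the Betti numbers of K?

We work with the vertex ordering a < b < c < d < e < f < g < h < i. The simplices of K, each written with vertices in increasing order, are:

  0-simplices (9): a, b, c, d, e, f, g, h, i
  1-simplices (27): ab, ac, ad, af, ag, ai, bc, bd, be, bg, bh, ce, cf, ch, ci, df, dg, dh, di, ef, eg, eh, ei, fg, fh, gi, hi
  2-simplices (18): abd, abg, acf, aci, adf, agi, bce, bch, bdh, beg, cei, cfh, dfg, dgi, dhi, efg, efh, ehi

Hence C_0 ≅ Z^9, C_1 ≅ Z^27, C_2 ≅ Z^18.

Boundary ∂_1: C_1 → C_0 is given by ∂[p,q] = [q] − [p].
The 9×27 boundary matrix has rank 8 and Smith normal form diag(1,1,1,1,1,1,1,1).

The boundary map ∂_2: C_2 → C_1 maps a triangle to the signed sum of its edges. For instance
  ∂efh = fh − eh + ef,
  ∂bce = ce − be + bc.
The resulting 27×18 matrix has rank 18, and its Smith normal form has invariant factors (1,1,1,1,1,1,1,1,1,1,1,1,1,1,1,1,1,2).

Now H_k = ker ∂_k / im ∂_{k+1}, so:

  H_0: rank C_0 − rank ∂_1 = 9 − 8 = 1, and the invariant factors of ∂_1 are all 1, so H_0 = Z.
  H_1: rank ker ∂_1 − rank ∂_2 = (27 − 8) − 18 = 1, and ∂_2 has invariant factor 2 > 1, so H_1 = Z ⊕ Z/2.
  H_2: rank ker ∂_2 − rank ∂_3 = (18 − 18) − 0 = 0, and there is no ∂_3, so H_2 = 0.

As a check, the Euler characteristic is 9 − 27 + 18 = 0, which agrees with 1 − 1 + 0 = 0.
(K is a triangulation of the Klein bottle.)

Hence the Betti numbers are b_0 = 1, b_1 = 1, b_2 = 0.

b_0 = 1, b_1 = 1, b_2 = 0.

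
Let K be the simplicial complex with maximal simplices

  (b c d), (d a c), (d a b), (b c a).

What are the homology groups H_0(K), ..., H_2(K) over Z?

K has 4 vertices, 6 edges, 4 triangles.
rank ∂_0 = 0, rank ∂_1 = 3 ⇒ b_0 = 4 − 0 − 3 = 1; all invariant factors of ∂_1 are 1 so no torsion. So H_0 = Z.
rank ∂_1 = 3, rank ∂_2 = 3 ⇒ b_1 = 6 − 3 − 3 = 0; all invariant factors of ∂_2 are 1 so no torsion. So H_1 = 0.
rank ∂_2 = 3, rank ∂_3 = 0 ⇒ b_2 = 4 − 3 − 0 = 1. So H_2 = Z.

H_0 ≅ Z,  H_1 = 0,  H_2 ≅ Z.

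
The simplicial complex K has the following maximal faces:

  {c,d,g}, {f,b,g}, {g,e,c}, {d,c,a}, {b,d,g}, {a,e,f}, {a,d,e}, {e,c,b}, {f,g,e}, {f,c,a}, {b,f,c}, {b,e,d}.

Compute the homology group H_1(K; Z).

Take the total order a < b < c < d < e < f < g on the vertex set. Then K (dimension 2) consists of the simplices:

  0-simplices (7): a, b, c, d, e, f, g
  1-simplices (18): ac, ad, ae, af, bc, bd, be, bf, bg, cd, ce, cf, cg, de, dg, ef, eg, fg
  2-simplices (12): acd, acf, ade, aef, bce, bcf, bde, bdg, bfg, cdg, ceg, efg

giving chain groups C_0 ≅ Z^7, C_1 ≅ Z^18, C_2 ≅ Z^12.

∂_1: C_1 → C_0 maps an edge to its endpoints' difference, ∂[p,q] = q − p.
This gives a 7×18 integer matrix of rank 6; reducing to Smith normal form yields diagonal entries (1,1,1,1,1,1).

The boundary map ∂_2: C_2 → C_1 maps a triangle to the signed sum of its edges. For instance
  ∂ceg = eg − cg + ce,
  ∂ade = de − ae + ad.
This gives a 18×12 integer matrix of rank 12; reducing to Smith normal form yields diagonal entries (1,1,1,1,1,1,1,1,1,1,1,2).

From H_k ≅ ker(∂_k) / im(∂_{k+1}) we obtain:

  H_1: rank ker ∂_1 − rank ∂_2 = (18 − 6) − 12 = 0, and ∂_2 has invariant factor 2 > 1, so H_1 ≅ Z/2.

(K is a triangulation of the real projective plane RP^2.)

H_1 ≅ Z/2.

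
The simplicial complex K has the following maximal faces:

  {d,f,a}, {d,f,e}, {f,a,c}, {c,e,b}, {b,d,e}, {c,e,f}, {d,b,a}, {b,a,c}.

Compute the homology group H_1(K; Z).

Order the vertices as a < b < c < d < e < f. Listing each simplex with vertices in this order, K has dimension 2 with simplices:

  0-simplices (6): a, b, c, d, e, f
  1-simplices (12): ab, ac, ad, af, bc, bd, be, ce, cf, de, df, ef
  2-simplices (8): abc, abd, acf, adf, bce, bde, cef, def

giving chain groups C_0 ≅ Z^6, C_1 ≅ Z^12, C_2 ≅ Z^8.

Boundary ∂_1: C_1 → C_0 is given by ∂[p,q] = [q] − [p]. For instance
  ∂ad = d − a.
The 6×12 boundary matrix has rank 5 and Smith normal form diag(1,1,1,1,1).

Boundary ∂_2: C_2 → C_1 sends each 2-simplex [p,q,r] to [q,r] − [p,r] + [p,q]. For instance
  ∂bce = ce − be + bc,
  ∂abd = bd − ad + ab.
The 12×8 boundary matrix has rank 7 and Smith normal form diag(1,1,1,1,1,1,1).

Reading off H_k = ker ∂_k / im ∂_{k+1}:

  H_1: rank ker ∂_1 − rank ∂_2 = (12 − 5) − 7 = 0, and the invariant factors of ∂_2 are all 1, so H_1 ≅ 0.

H_1 ≅ 0.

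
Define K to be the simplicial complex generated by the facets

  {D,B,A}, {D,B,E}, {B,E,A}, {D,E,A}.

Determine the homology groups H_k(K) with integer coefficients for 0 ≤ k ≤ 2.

H_0 = Z,  H_1 = 0,  H_2 = Z.

Fix the vertex order A < B < D < E and write every simplex with vertices in increasing order. Then dim K = 2 and the simplices of K are:

  0-simplices (4): A, B, D, E
  1-simplices (6): AB, AD, AE, BD, BE, DE
  2-simplices (4): ABD, ABE, ADE, BDE

so the chain groups are C_0 ≅ Z^4, C_1 ≅ Z^6, C_2 ≅ Z^4.

The boundary map ∂_1: C_1 → C_0 maps an edge to its endpoints' difference, ∂[p,q] = q − p. For instance
  ∂AE = E − A.
This gives a 4×6 integer matrix of rank 3; reducing to Smith normal form yields diagonal entries (1,1,1).

∂_2: C_2 → C_1 sends each 2-simplex [p,q,r] to [q,r] − [p,r] + [p,q]. For instance
  ∂ABE = BE − AE + AB,
  ∂ADE = DE − AE + AD.
The resulting 6×4 matrix has rank 3, and its Smith normal form has invariant factors (1,1,1).

Computing H_k = (kernel of ∂_k) / (image of ∂_{k+1}):

  H_0: rank C_0 − rank ∂_1 = 4 − 3 = 1, and the invariant factors of ∂_1 are all 1, so H_0 = Z.
  H_1: rank ker ∂_1 − rank ∂_2 = (6 − 3) − 3 = 0, and the invariant factors of ∂_2 are all 1, so H_1 = 0.
  H_2: rank ker ∂_2 − rank ∂_3 = (4 − 3) − 0 = 1, and there is no ∂_3, so H_2 = Z.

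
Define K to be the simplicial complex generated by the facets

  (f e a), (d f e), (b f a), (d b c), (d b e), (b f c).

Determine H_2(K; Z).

H_2 = 0.

Take the total order a < b < c < d < e < f on the vertex set. Then K (dimension 2) consists of the simplices:

  0-simplices (6): a, b, c, d, e, f
  1-simplices (12): ab, ae, af, bc, bd, be, bf, cd, cf, de, df, ef
  2-simplices (6): abf, aef, bcd, bcf, bde, def

so the chain groups are C_0 ≅ Z^6, C_1 ≅ Z^12, C_2 ≅ Z^6.

The boundary map ∂_1: C_1 → C_0 is given by ∂[p,q] = [q] − [p].
As a 6×12 matrix over Z this has rank 5, with invariant factors (1,1,1,1,1).

The boundary map ∂_2: C_2 → C_1 acts by ∂[p,q,r] = [q,r] − [p,r] + [p,q]. For instance
  ∂def = ef − df + de,
  ∂bcf = cf − bf + bc.
This gives a 12×6 integer matrix of rank 6; reducing to Smith normal form yields diagonal entries (1,1,1,1,1,1).

Now H_k = ker ∂_k / im ∂_{k+1}, so:

  H_2: rank ker ∂_2 − rank ∂_3 = (6 − 6) − 0 = 0, and there is no ∂_3, so H_2 ≅ 0.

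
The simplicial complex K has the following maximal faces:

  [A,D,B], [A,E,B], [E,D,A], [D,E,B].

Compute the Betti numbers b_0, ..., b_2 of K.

Order the vertices as A < B < D < E. Listing each simplex with vertices in this order, K has dimension 2 with simplices:

  0-simplices (4): A, B, D, E
  1-simplices (6): AB, AD, AE, BD, BE, DE
  2-simplices (4): ABD, ABE, ADE, BDE

Hence C_0 ≅ Z^4, C_1 ≅ Z^6, C_2 ≅ Z^4.

Boundary ∂_1: C_1 → C_0 sends each edge [p,q] (with p < q) to q − p.
As a 4×6 matrix over Z this has rank 3, with invariant factors (1,1,1).

The boundary map ∂_2: C_2 → C_1 acts by ∂[p,q,r] = [q,r] − [p,r] + [p,q]. For instance
  ∂BDE = DE − BE + BD,
  ∂ADE = DE − AE + AD.
As a 6×4 matrix over Z this has rank 3, with invariant factors (1,1,1).

Now H_k = ker ∂_k / im ∂_{k+1}, so:

  H_0: rank C_0 − rank ∂_1 = 4 − 3 = 1, and the invariant factors of ∂_1 are all 1, so H_0 ≅ Z.
  H_1: rank ker ∂_1 − rank ∂_2 = (6 − 3) − 3 = 0, and the invariant factors of ∂_2 are all 1, so H_1 ≅ 0.
  H_2: rank ker ∂_2 − rank ∂_3 = (4 − 3) − 0 = 1, and there is no ∂_3, so H_2 ≅ Z.

Hence the Betti numbers are b_0 = 1, b_1 = 0, b_2 = 1.

b_0 = 1, b_1 = 0, b_2 = 1.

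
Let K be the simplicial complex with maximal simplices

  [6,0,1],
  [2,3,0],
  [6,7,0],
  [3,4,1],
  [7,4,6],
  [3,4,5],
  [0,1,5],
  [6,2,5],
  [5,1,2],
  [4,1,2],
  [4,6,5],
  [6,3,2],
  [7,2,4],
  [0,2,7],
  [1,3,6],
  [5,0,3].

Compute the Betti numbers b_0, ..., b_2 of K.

We work with the vertex ordering 0 < 1 < 2 < 3 < 4 < 5 < 6 < 7. The simplices of K, each written with vertices in increasing order, are:

  0-simplices (8): [0], [1], [2], [3], [4], [5], [6], [7]
  1-simplices (24): (24 of them)
  2-simplices (16): [0,1,5], [0,1,6], [0,2,3], [0,2,7], [0,3,5], [0,6,7], [1,2,4], [1,2,5], [1,3,4], [1,3,6], [2,3,6], [2,4,7], [2,5,6], [3,4,5], [4,5,6], [4,6,7]

so the chain groups are C_0 ≅ Z^8, C_1 ≅ Z^24, C_2 ≅ Z^16.

Boundary ∂_1: C_1 → C_0 maps an edge to its endpoints' difference, ∂[p,q] = q − p.
This gives a 8×24 integer matrix of rank 7; reducing to Smith normal form yields diagonal entries (1,1,1,1,1,1,1).

∂_2: C_2 → C_1 acts by ∂[p,q,r] = [q,r] − [p,r] + [p,q]. For instance
  ∂[2,5,6] = [5,6] − [2,6] + [2,5],
  ∂[1,2,5] = [2,5] − [1,5] + [1,2].
The 24×16 boundary matrix has rank 15 and Smith normal form diag(1,1,1,1,1,1,1,1,1,1,1,1,1,1,1).

From H_k ≅ ker(∂_k) / im(∂_{k+1}) we obtain:

  H_0: rank C_0 − rank ∂_1 = 8 − 7 = 1, and the invariant factors of ∂_1 are all 1, so H_0 = Z.
  H_1: rank ker ∂_1 − rank ∂_2 = (24 − 7) − 15 = 2, and the invariant factors of ∂_2 are all 1, so H_1 = Z^2.
  H_2: rank ker ∂_2 − rank ∂_3 = (16 − 15) − 0 = 1, and there is no ∂_3, so H_2 = Z.

As a check, the Euler characteristic is 8 − 24 + 16 = 0, which agrees with 1 − 2 + 1 = 0.

Hence the Betti numbers are b_0 = 1, b_1 = 2, b_2 = 1.

b_0 = 1, b_1 = 2, b_2 = 1.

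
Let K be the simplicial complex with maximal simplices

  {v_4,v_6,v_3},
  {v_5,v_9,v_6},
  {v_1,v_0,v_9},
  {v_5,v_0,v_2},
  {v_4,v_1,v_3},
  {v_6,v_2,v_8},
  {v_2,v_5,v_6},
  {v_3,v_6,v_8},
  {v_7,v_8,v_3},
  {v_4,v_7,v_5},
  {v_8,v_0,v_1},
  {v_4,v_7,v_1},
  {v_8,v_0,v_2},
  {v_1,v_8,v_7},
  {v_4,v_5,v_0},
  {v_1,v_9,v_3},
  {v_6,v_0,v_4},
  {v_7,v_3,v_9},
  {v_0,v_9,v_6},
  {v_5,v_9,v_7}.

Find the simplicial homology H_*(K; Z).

Fix the vertex order v_0 < v_1 < v_2 < v_3 < v_4 < v_5 < v_6 < v_7 < v_8 < v_9 and write every simplex with vertices in increasing order. Then dim K = 2 and the simplices of K are:

  0-simplices (10): [v_0], [v_1], [v_2], [v_3], [v_4], [v_5], [v_6], [v_7], [v_8], [v_9]
  1-simplices (30): (30 of them)
  2-simplices (20): (20 of them)

giving chain groups C_0 ≅ Z^10, C_1 ≅ Z^30, C_2 ≅ Z^20.

∂_1: C_1 → C_0 is given by ∂[p,q] = [q] − [p].
The 10×30 boundary matrix has rank 9 and Smith normal form diag(1,1,1,1,1,1,1,1,1).

∂_2: C_2 → C_1 maps a triangle to the signed sum of its edges. For instance
  ∂[v_1,v_3,v_4] = [v_3,v_4] − [v_1,v_4] + [v_1,v_3],
  ∂[v_4,v_5,v_7] = [v_5,v_7] − [v_4,v_7] + [v_4,v_5].
The resulting 30×20 matrix has rank 20, and its Smith normal form has invariant factors (1,1,1,1,1,1,1,1,1,1,1,1,1,1,1,1,1,1,1,2).

From H_k ≅ ker(∂_k) / im(∂_{k+1}) we obtain:

  H_0: rank C_0 − rank ∂_1 = 10 − 9 = 1, and the invariant factors of ∂_1 are all 1, so H_0 = Z.
  H_1: rank ker ∂_1 − rank ∂_2 = (30 − 9) − 20 = 1, and ∂_2 has invariant factor 2 > 1, so H_1 = Z ⊕ Z/2Z.
  H_2: rank ker ∂_2 − rank ∂_3 = (20 − 20) − 0 = 0, and there is no ∂_3, so H_2 = 0.

As a check, the Euler characteristic is 10 − 30 + 20 = 0, which agrees with 1 − 1 + 0 = 0.
(K is a triangulation of the Klein bottle.)

H_0 = Z,  H_1 = Z ⊕ Z/2Z,  H_2 = 0.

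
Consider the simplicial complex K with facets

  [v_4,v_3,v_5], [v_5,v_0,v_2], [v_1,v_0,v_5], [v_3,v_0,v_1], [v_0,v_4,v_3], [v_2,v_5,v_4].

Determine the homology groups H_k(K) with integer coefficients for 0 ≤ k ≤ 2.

Fix the vertex order v_0 < v_1 < v_2 < v_3 < v_4 < v_5 and write every simplex with vertices in increasing order. Then dim K = 2 and the simplices of K are:

  0-simplices (6): [v_0], [v_1], [v_2], [v_3], [v_4], [v_5]
  1-simplices (12): [v_0,v_1], [v_0,v_2], [v_0,v_3], [v_0,v_4], [v_0,v_5], [v_1,v_3], [v_1,v_5], [v_2,v_4], [v_2,v_5], [v_3,v_4], [v_3,v_5], [v_4,v_5]
  2-simplices (6): [v_0,v_1,v_3], [v_0,v_1,v_5], [v_0,v_2,v_5], [v_0,v_3,v_4], [v_2,v_4,v_5], [v_3,v_4,v_5]

Hence C_0 ≅ Z^6, C_1 ≅ Z^12, C_2 ≅ Z^6.

Boundary ∂_1: C_1 → C_0 maps an edge to its endpoints' difference, ∂[p,q] = q − p. For instance
  ∂[v_1,v_3] = [v_3] − [v_1].
As a 6×12 matrix over Z this has rank 5, with invariant factors (1,1,1,1,1).

∂_2: C_2 → C_1 maps a triangle to the signed sum of its edges. For instance
  ∂[v_0,v_1,v_5] = [v_1,v_5] − [v_0,v_5] + [v_0,v_1],
  ∂[v_0,v_2,v_5] = [v_2,v_5] − [v_0,v_5] + [v_0,v_2].
The 12×6 boundary matrix has rank 6 and Smith normal form diag(1,1,1,1,1,1).

From H_k ≅ ker(∂_k) / im(∂_{k+1}) we obtain:

  H_0: rank C_0 − rank ∂_1 = 6 − 5 = 1, and the invariant factors of ∂_1 are all 1, so H_0 ≅ Z.
  H_1: rank ker ∂_1 − rank ∂_2 = (12 − 5) − 6 = 1, and the invariant factors of ∂_2 are all 1, so H_1 ≅ Z.
  H_2: rank ker ∂_2 − rank ∂_3 = (6 − 6) − 0 = 0, and there is no ∂_3, so H_2 ≅ 0.

As a check, the Euler characteristic is 6 − 12 + 6 = 0, which agrees with 1 − 1 + 0 = 0.
(K is a triangulation of the cylinder S^1 x I.)

H_0 ≅ Z,  H_1 ≅ Z,  H_2 = 0.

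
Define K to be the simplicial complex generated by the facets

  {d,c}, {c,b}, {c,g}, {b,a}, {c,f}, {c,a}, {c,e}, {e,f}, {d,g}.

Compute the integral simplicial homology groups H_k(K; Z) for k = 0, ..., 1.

Fix the vertex order a < b < c < d < e < f < g and write every simplex with vertices in increasing order. Then dim K = 1 and the simplices of K are:

  0-simplices (7): a, b, c, d, e, f, g
  1-simplices (9): ab, ac, bc, cd, ce, cf, cg, dg, ef

giving chain groups C_0 ≅ Z^7, C_1 ≅ Z^9.

Boundary ∂_1: C_1 → C_0 maps an edge to its endpoints' difference, ∂[p,q] = q − p.
This gives a 7×9 integer matrix of rank 6; reducing to Smith normal form yields diagonal entries (1,1,1,1,1,1).

Reading off H_k = ker ∂_k / im ∂_{k+1}:

  H_0: rank C_0 − rank ∂_1 = 7 − 6 = 1, and the invariant factors of ∂_1 are all 1, so H_0 ≅ Z.
  H_1: rank ker ∂_1 − rank ∂_2 = (9 − 6) − 0 = 3, and there is no ∂_2, so H_1 ≅ Z^3.

H_0 ≅ Z,  H_1 ≅ Z^3.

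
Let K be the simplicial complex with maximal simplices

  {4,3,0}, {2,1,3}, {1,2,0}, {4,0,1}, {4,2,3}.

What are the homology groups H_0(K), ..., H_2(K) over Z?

H_0 = Z,  H_1 = Z,  H_2 = 0.

Fix the vertex order 0 < 1 < 2 < 3 < 4 and write every simplex with vertices in increasing order. Then dim K = 2 and the simplices of K are:

  0-simplices (5): [0], [1], [2], [3], [4]
  1-simplices (10): [0,1], [0,2], [0,3], [0,4], [1,2], [1,3], [1,4], [2,3], [2,4], [3,4]
  2-simplices (5): [0,1,2], [0,1,4], [0,3,4], [1,2,3], [2,3,4]

so the chain groups are C_0 ≅ Z^5, C_1 ≅ Z^10, C_2 ≅ Z^5.

Boundary ∂_1: C_1 → C_0 maps an edge to its endpoints' difference, ∂[p,q] = q − p. For instance
  ∂[1,4] = [4] − [1].
This gives a 5×10 integer matrix of rank 4; reducing to Smith normal form yields diagonal entries (1,1,1,1).

∂_2: C_2 → C_1 maps a triangle to the signed sum of its edges. For instance
  ∂[0,1,2] = [1,2] − [0,2] + [0,1],
  ∂[0,1,4] = [1,4] − [0,4] + [0,1].
This gives a 10×5 integer matrix of rank 5; reducing to Smith normal form yields diagonal entries (1,1,1,1,1).

Computing H_k = (kernel of ∂_k) / (image of ∂_{k+1}):

  H_0: rank C_0 − rank ∂_1 = 5 − 4 = 1, and the invariant factors of ∂_1 are all 1, so H_0 ≅ Z.
  H_1: rank ker ∂_1 − rank ∂_2 = (10 − 4) − 5 = 1, and the invariant factors of ∂_2 are all 1, so H_1 ≅ Z.
  H_2: rank ker ∂_2 − rank ∂_3 = (5 − 5) − 0 = 0, and there is no ∂_3, so H_2 ≅ 0.

(K is a triangulation of the Möbius band.)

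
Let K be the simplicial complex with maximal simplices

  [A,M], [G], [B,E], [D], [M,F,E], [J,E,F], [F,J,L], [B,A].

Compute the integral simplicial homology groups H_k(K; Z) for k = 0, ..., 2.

H_0 = Z^3,  H_1 = Z,  H_2 = 0.

Order the vertices as A < B < D < E < F < G < J < L < M. Listing each simplex with vertices in this order, K has dimension 2 with simplices:

  0-simplices (9): A, B, D, E, F, G, J, L, M
  1-simplices (10): AB, AM, BE, EF, EJ, EM, FJ, FL, FM, JL
  2-simplices (3): EFJ, EFM, FJL

Hence C_0 ≅ Z^9, C_1 ≅ Z^10, C_2 ≅ Z^3.

The boundary map ∂_1: C_1 → C_0 is given by ∂[p,q] = [q] − [p].
The resulting 9×10 matrix has rank 6, and its Smith normal form has invariant factors (1,1,1,1,1,1).

∂_2: C_2 → C_1 maps a triangle to the signed sum of its edges. For instance
  ∂EFM = FM − EM + EF,
  ∂EFJ = FJ − EJ + EF.
The 10×3 boundary matrix has rank 3 and Smith normal form diag(1,1,1).

Now H_k = ker ∂_k / im ∂_{k+1}, so:

  H_0: rank C_0 − rank ∂_1 = 9 − 6 = 3, and the invariant factors of ∂_1 are all 1, so H_0 ≅ Z^3.
  H_1: rank ker ∂_1 − rank ∂_2 = (10 − 6) − 3 = 1, and the invariant factors of ∂_2 are all 1, so H_1 ≅ Z.
  H_2: rank ker ∂_2 − rank ∂_3 = (3 − 3) − 0 = 0, and there is no ∂_3, so H_2 ≅ 0.

As a check, the Euler characteristic is 9 − 10 + 3 = 2, which agrees with 3 − 1 + 0 = 2.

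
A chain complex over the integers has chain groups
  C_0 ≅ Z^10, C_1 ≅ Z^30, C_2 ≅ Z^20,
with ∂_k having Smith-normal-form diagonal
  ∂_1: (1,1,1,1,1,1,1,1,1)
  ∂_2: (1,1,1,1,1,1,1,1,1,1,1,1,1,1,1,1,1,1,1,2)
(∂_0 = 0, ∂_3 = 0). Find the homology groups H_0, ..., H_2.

H_0 ≅ Z,  H_1 ≅ Z × Z/2,  H_2 = 0.

H_0: b_0 = 10 − 0 − 9 = 1; torsion from ∂_1 factors > 1: none. So H_0 ≅ Z.
H_1: b_1 = 30 − 9 − 20 = 1; torsion from ∂_2 factors > 1: [2]. So H_1 ≅ Z × Z/2.
H_2: b_2 = 20 − 20 − 0 = 0; torsion from ∂_3 factors > 1: none. So H_2 ≅ 0.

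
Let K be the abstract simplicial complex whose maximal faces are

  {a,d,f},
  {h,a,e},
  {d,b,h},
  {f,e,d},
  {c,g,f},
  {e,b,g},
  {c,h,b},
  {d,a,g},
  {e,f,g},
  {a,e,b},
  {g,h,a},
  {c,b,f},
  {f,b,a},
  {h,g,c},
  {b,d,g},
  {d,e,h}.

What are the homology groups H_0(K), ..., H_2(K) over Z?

H_0 = Z,  H_1 = Z^2,  H_2 = Z.

Fix the vertex order a < b < c < d < e < f < g < h and write every simplex with vertices in increasing order. Then dim K = 2 and the simplices of K are:

  0-simplices (8): a, b, c, d, e, f, g, h
  1-simplices (24): ab, ad, ae, af, ag, ah, bc, bd, be, bf, bg, bh, cf, cg, ch, de, df, dg, dh, ef, eg, eh, fg, gh
  2-simplices (16): abe, abf, adf, adg, aeh, agh, bcf, bch, bdg, bdh, beg, cfg, cgh, def, deh, efg

giving chain groups C_0 ≅ Z^8, C_1 ≅ Z^24, C_2 ≅ Z^16.

∂_1: C_1 → C_0 is given by ∂[p,q] = [q] − [p].
As a 8×24 matrix over Z this has rank 7, with invariant factors (1,1,1,1,1,1,1).

∂_2: C_2 → C_1 maps a triangle to the signed sum of its edges. For instance
  ∂deh = eh − dh + de,
  ∂aeh = eh − ah + ae.
As a 24×16 matrix over Z this has rank 15, with invariant factors (1,1,1,1,1,1,1,1,1,1,1,1,1,1,1).

Computing H_k = (kernel of ∂_k) / (image of ∂_{k+1}):

  H_0: rank C_0 − rank ∂_1 = 8 − 7 = 1, and the invariant factors of ∂_1 are all 1, so H_0 = Z.
  H_1: rank ker ∂_1 − rank ∂_2 = (24 − 7) − 15 = 2, and the invariant factors of ∂_2 are all 1, so H_1 = Z^2.
  H_2: rank ker ∂_2 − rank ∂_3 = (16 − 15) − 0 = 1, and there is no ∂_3, so H_2 = Z.

(K is a triangulation of the torus T^2.)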